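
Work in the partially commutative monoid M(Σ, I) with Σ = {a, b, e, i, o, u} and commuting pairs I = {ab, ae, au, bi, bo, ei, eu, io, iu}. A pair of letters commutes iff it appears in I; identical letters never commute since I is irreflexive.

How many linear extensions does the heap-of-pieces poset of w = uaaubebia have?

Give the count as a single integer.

126

0(u) covers ∅
1(a) covers ∅
2(a) covers 1:a
3(u) covers 0:u
4(b) covers 3:u
5(e) covers 4:b
6(b) covers 5:e
7(i) covers 2:a
8(a) covers 7:i
floor of heap: 0:u, 1:a
completions by unplaced set U, small U first (add the entries for U minus each lowest piece of U):
  |U|=1: {6}:1  {8}:1
  |U|=2: {5,6}:1  {6,8}:2  {7,8}:1
  |U|=3: {2,7,8}:1  {4,5,6}:1  {5,6,8}:3  {6,7,8}:3
  |U|=4: {1,2,7,8}:1  {2,6,7,8}:4  {3,4,5,6}:1  {4,5,6,8}:4  {5,6,7,8}:6
  |U|=5: {0,3,4,5,6}:1  {1,2,6,7,8}:5  {2,5,6,7,8}:10  {3,4,5,6,8}:5  {4,5,6,7,8}:10
  |U|=6: {0,3,4,5,6,8}:6  {1,2,5,6,7,8}:15  {2,4,5,6,7,8}:20  {3,4,5,6,7,8}:15
  |U|=7: {0,3,4,5,6,7,8}:21  {1,2,4,5,6,7,8}:35  {2,3,4,5,6,7,8}:35
  start at 0(u): 70
  start at 1(a): 56
sum over floor = 126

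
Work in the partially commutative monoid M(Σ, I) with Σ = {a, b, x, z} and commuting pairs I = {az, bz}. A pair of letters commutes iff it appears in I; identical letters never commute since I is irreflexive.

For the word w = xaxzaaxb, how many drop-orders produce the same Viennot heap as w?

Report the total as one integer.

3

piece 0:x — minimal
piece 1:a rests on {0:x}
piece 2:x rests on {1:a}
piece 3:z rests on {2:x}
piece 4:a rests on {2:x}
piece 5:a rests on {4:a}
piece 6:x rests on {3:z, 5:a}
piece 7:b rests on {6:x}
minimal pieces: {0:x}
ways to finish when only these pieces remain (= sum over removing one remaining piece with nothing left below it):
  1 left: {7}→1
  2 left: {6,7}→1
  3 left: {3,6,7}→1  {5,6,7}→1
  4 left: {3,5,6,7}→2  {4,5,6,7}→1
  5 left: {3,4,5,6,7}→3
  6 left: {2,3,4,5,6,7}→3
  placing 0:x first → 3 extensions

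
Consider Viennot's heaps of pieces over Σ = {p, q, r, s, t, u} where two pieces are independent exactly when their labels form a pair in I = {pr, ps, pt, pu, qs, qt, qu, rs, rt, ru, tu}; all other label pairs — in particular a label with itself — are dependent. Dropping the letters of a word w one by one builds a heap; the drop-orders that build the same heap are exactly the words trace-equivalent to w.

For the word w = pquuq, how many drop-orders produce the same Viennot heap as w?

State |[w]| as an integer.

10

0(p) covers ∅
1(q) covers 0:p
2(u) covers ∅
3(u) covers 2:u
4(q) covers 1:q
floor of heap: 0:p, 2:u
completions by unplaced set U, small U first (add the entries for U minus each lowest piece of U):
  |U|=1: {3}:1  {4}:1
  |U|=2: {1,4}:1  {2,3}:1  {3,4}:2
  |U|=3: {0,1,4}:1  {1,3,4}:3  {2,3,4}:3
  start at 0(p): 6
  start at 2(u): 4
sum over floor = 10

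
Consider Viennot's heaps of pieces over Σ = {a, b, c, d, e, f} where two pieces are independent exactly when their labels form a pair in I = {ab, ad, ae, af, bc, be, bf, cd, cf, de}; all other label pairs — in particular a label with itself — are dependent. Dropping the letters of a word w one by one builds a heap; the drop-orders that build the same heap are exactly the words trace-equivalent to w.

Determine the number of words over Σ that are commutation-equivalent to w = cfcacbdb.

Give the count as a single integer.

140

0(c) covers ∅
1(f) covers ∅
2(c) covers 0:c
3(a) covers 2:c
4(c) covers 3:a
5(b) covers ∅
6(d) covers 1:f, 5:b
7(b) covers 6:d
floor of heap: 0:c, 1:f, 5:b
completions by unplaced set U, small U first (add the entries for U minus each lowest piece of U):
  |U|=1: {4}:1  {7}:1
  |U|=2: {3,4}:1  {4,7}:2  {6,7}:1
  |U|=3: {1,6,7}:1  {2,3,4}:1  {3,4,7}:3  {4,6,7}:3  {5,6,7}:1
  |U|=4: {0,2,3,4}:1  {1,4,6,7}:4  {1,5,6,7}:2  {2,3,4,7}:4  {3,4,6,7}:6  {4,5,6,7}:4
  |U|=5: {0,2,3,4,7}:5  {1,3,4,6,7}:10  {1,4,5,6,7}:10  {2,3,4,6,7}:10  {3,4,5,6,7}:10
  |U|=6: {0,2,3,4,6,7}:15  {1,2,3,4,6,7}:20  {1,3,4,5,6,7}:30  {2,3,4,5,6,7}:20
  start at 0(c): 70
  start at 1(f): 35
  start at 5(b): 35
sum over floor = 140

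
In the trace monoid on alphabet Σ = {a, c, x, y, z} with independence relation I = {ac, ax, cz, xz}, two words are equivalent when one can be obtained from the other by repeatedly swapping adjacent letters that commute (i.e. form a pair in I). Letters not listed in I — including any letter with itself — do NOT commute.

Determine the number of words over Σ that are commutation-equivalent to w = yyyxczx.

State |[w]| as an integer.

0(y) covers ∅
1(y) covers 0:y
2(y) covers 1:y
3(x) covers 2:y
4(c) covers 3:x
5(z) covers 2:y
6(x) covers 4:c
floor of heap: 0:y
completions by unplaced set U, small U first (add the entries for U minus each lowest piece of U):
  |U|=1: {5}:1  {6}:1
  |U|=2: {4,6}:1  {5,6}:2
  |U|=3: {3,4,6}:1  {4,5,6}:3
  |U|=4: {3,4,5,6}:4
  |U|=5: {2,3,4,5,6}:4
  start at 0(y): 4

4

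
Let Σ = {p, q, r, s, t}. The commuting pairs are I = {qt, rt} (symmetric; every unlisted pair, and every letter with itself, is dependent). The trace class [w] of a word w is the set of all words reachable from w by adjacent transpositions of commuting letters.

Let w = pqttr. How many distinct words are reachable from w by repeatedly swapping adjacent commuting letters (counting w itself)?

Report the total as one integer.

6

#0=p has no predecessor
#1=q depends on [0:p]
#2=t depends on [0:p]
#3=t depends on [2:t]
#4=r depends on [1:q]
sources: [0:p]
N(rest) = Σ N(rest − s) over sources s of rest; N(one piece) = 1:
  size 1 → [3]=1  [4]=1
  size 2 → [1,4]=1  [2,3]=1  [3,4]=2
  size 3 → [1,3,4]=3  [2,3,4]=3
  first=0(p) contributes 6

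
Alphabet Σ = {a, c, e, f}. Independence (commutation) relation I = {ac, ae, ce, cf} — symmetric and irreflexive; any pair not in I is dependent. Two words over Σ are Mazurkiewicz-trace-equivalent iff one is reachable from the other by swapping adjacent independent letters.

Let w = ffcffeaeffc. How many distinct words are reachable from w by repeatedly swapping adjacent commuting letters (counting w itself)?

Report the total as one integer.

165

drop 0:f onto floor
drop 1:f onto {0:f}
drop 2:c onto floor
drop 3:f onto {1:f}
drop 4:f onto {3:f}
drop 5:e onto {4:f}
drop 6:a onto {4:f}
drop 7:e onto {5:e}
drop 8:f onto {6:a, 7:e}
drop 9:f onto {8:f}
drop 10:c onto {2:c}
ground layer = {0:f, 2:c}
drop-orders for the pieces not yet dropped (sum over which currently-grounded one goes next):
  1 to go: {9} 1  {10} 1
  2 to go: {2,10} 1  {8,9} 1  {9,10} 2
  3 to go: {2,9,10} 3  {6,8,9} 1  {7,8,9} 1  {8,9,10} 3
  4 to go: {2,8,9,10} 6  {5,7,8,9} 1  {6,7,8,9} 2  {6,8,9,10} 4  {7,8,9,10} 4
  5 to go: {2,6,8,9,10} 10  {2,7,8,9,10} 10  {5,6,7,8,9} 3  {5,7,8,9,10} 5  {6,7,8,9,10} 10
  6 to go: {2,5,7,8,9,10} 15  {2,6,7,8,9,10} 30  {4,5,6,7,8,9} 3  {5,6,7,8,9,10} 18
  7 to go: {2,5,6,7,8,9,10} 63  {3,4,5,6,7,8,9} 3  {4,5,6,7,8,9,10} 21
  8 to go: {1,3,4,5,6,7,8,9} 3  {2,4,5,6,7,8,9,10} 84  {3,4,5,6,7,8,9,10} 24
  9 to go: {0,1,3,4,5,6,7,8,9} 3  {1,3,4,5,6,7,8,9,10} 27  {2,3,4,5,6,7,8,9,10} 108
  if 0:f drops first: 135 orders
  if 2:c drops first: 30 orders
heap linearizations: 165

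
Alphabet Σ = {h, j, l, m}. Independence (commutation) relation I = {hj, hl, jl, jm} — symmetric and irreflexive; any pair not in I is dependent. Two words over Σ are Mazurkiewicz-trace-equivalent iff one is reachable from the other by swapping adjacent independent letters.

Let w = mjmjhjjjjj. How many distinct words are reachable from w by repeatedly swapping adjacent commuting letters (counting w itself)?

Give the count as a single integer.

#0=m has no predecessor
#1=j has no predecessor
#2=m depends on [0:m]
#3=j depends on [1:j]
#4=h depends on [2:m]
#5=j depends on [3:j]
#6=j depends on [5:j]
#7=j depends on [6:j]
#8=j depends on [7:j]
#9=j depends on [8:j]
sources: [0:m, 1:j]
N(rest) = Σ N(rest − s) over sources s of rest; N(one piece) = 1:
  size 1 → [4]=1  [9]=1
  size 2 → [2,4]=1  [4,9]=2  [8,9]=1
  size 3 → [0,2,4]=1  [2,4,9]=3  [4,8,9]=3  [7,8,9]=1
  size 4 → [0,2,4,9]=4  [2,4,8,9]=6  [4,7,8,9]=4  [6,7,8,9]=1
  size 5 → [0,2,4,8,9]=10  [2,4,7,8,9]=10  [4,6,7,8,9]=5  [5,6,7,8,9]=1
  size 6 → [0,2,4,7,8,9]=20  [2,4,6,7,8,9]=15  [3,5,6,7,8,9]=1  [4,5,6,7,8,9]=6
  size 7 → [0,2,4,6,7,8,9]=35  [1,3,5,6,7,8,9]=1  [2,4,5,6,7,8,9]=21  [3,4,5,6,7,8,9]=7
  size 8 → [0,2,4,5,6,7,8,9]=56  [1,3,4,5,6,7,8,9]=8  [2,3,4,5,6,7,8,9]=28
  first=0(m) contributes 36
  first=1(j) contributes 84
|[w]| = 120

120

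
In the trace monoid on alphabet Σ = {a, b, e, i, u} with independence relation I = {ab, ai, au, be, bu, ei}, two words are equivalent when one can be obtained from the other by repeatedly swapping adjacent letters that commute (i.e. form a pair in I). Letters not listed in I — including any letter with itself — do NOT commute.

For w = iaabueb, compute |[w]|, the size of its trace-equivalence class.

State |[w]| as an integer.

0(i) covers ∅
1(a) covers ∅
2(a) covers 1:a
3(b) covers 0:i
4(u) covers 0:i
5(e) covers 2:a, 4:u
6(b) covers 3:b
floor of heap: 0:i, 1:a
completions by unplaced set U, small U first (add the entries for U minus each lowest piece of U):
  |U|=1: {5}:1  {6}:1
  |U|=2: {2,5}:1  {3,6}:1  {4,5}:1  {5,6}:2
  |U|=3: {1,2,5}:1  {2,4,5}:2  {2,5,6}:3  {3,5,6}:3  {4,5,6}:3
  |U|=4: {1,2,4,5}:3  {1,2,5,6}:4  {2,3,5,6}:6  {2,4,5,6}:8  {3,4,5,6}:6
  |U|=5: {0,3,4,5,6}:6  {1,2,3,5,6}:10  {1,2,4,5,6}:15  {2,3,4,5,6}:20
  start at 0(i): 45
  start at 1(a): 26
sum over floor = 71

71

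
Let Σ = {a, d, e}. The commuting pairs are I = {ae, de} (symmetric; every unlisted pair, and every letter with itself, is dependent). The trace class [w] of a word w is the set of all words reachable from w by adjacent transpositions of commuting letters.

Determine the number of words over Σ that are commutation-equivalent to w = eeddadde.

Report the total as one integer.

56

0(e) covers ∅
1(e) covers 0:e
2(d) covers ∅
3(d) covers 2:d
4(a) covers 3:d
5(d) covers 4:a
6(d) covers 5:d
7(e) covers 1:e
floor of heap: 0:e, 2:d
completions by unplaced set U, small U first (add the entries for U minus each lowest piece of U):
  |U|=1: {6}:1  {7}:1
  |U|=2: {1,7}:1  {5,6}:1  {6,7}:2
  |U|=3: {0,1,7}:1  {1,6,7}:3  {4,5,6}:1  {5,6,7}:3
  |U|=4: {0,1,6,7}:4  {1,5,6,7}:6  {3,4,5,6}:1  {4,5,6,7}:4
  |U|=5: {0,1,5,6,7}:10  {1,4,5,6,7}:10  {2,3,4,5,6}:1  {3,4,5,6,7}:5
  |U|=6: {0,1,4,5,6,7}:20  {1,3,4,5,6,7}:15  {2,3,4,5,6,7}:6
  start at 0(e): 21
  start at 2(d): 35
sum over floor = 56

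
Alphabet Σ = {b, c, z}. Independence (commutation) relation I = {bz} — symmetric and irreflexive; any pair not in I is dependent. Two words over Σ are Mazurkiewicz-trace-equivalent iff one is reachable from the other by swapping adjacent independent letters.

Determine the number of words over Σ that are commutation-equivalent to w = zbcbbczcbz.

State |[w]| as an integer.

#0=z has no predecessor
#1=b has no predecessor
#2=c depends on [0:z, 1:b]
#3=b depends on [2:c]
#4=b depends on [3:b]
#5=c depends on [4:b]
#6=z depends on [5:c]
#7=c depends on [6:z]
#8=b depends on [7:c]
#9=z depends on [7:c]
sources: [0:z, 1:b]
N(rest) = Σ N(rest − s) over sources s of rest; N(one piece) = 1:
  size 1 → [8]=1  [9]=1
  size 2 → [8,9]=2
  size 3 → [7,8,9]=2
  size 4 → [6,7,8,9]=2
  size 5 → [5,6,7,8,9]=2
  size 6 → [4,5,6,7,8,9]=2
  size 7 → [3,4,5,6,7,8,9]=2
  size 8 → [2,3,4,5,6,7,8,9]=2
  first=0(z) contributes 2
  first=1(b) contributes 2
|[w]| = 4

4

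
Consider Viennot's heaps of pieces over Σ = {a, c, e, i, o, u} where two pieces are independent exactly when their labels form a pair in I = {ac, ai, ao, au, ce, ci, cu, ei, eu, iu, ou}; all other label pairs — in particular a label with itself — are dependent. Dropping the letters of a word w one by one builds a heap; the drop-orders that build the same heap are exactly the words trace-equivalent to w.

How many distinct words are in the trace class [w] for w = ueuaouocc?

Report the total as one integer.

piece 0:u — minimal
piece 1:e — minimal
piece 2:u rests on {0:u}
piece 3:a rests on {1:e}
piece 4:o rests on {1:e}
piece 5:u rests on {2:u}
piece 6:o rests on {4:o}
piece 7:c rests on {6:o}
piece 8:c rests on {7:c}
minimal pieces: {0:u, 1:e}
ways to finish when only these pieces remain (= sum over removing one remaining piece with nothing left below it):
  1 left: {3}→1  {5}→1  {8}→1
  2 left: {2,5}→1  {3,5}→2  {3,8}→2  {5,8}→2  {7,8}→1
  3 left: {0,2,5}→1  {2,3,5}→3  {2,5,8}→3  {3,5,8}→6  {3,7,8}→3  {5,7,8}→3  {6,7,8}→1
  4 left: {0,2,3,5}→4  {0,2,5,8}→4  {2,3,5,8}→12  {2,5,7,8}→6  {3,5,7,8}→12  {3,6,7,8}→4  {4,6,7,8}→1  {5,6,7,8}→4
  5 left: {0,2,3,5,8}→20  {0,2,5,7,8}→10  {2,3,5,7,8}→30  {2,5,6,7,8}→10  {3,4,6,7,8}→5  {3,5,6,7,8}→20  {4,5,6,7,8}→5
  6 left: {0,2,3,5,7,8}→60  {0,2,5,6,7,8}→20  {1,3,4,6,7,8}→5  {2,3,5,6,7,8}→60  {2,4,5,6,7,8}→15  {3,4,5,6,7,8}→30
  7 left: {0,2,3,5,6,7,8}→140  {0,2,4,5,6,7,8}→35  {1,3,4,5,6,7,8}→35  {2,3,4,5,6,7,8}→105
  placing 0:u first → 140 extensions
  placing 1:e first → 280 extensions
total linear extensions = 420

420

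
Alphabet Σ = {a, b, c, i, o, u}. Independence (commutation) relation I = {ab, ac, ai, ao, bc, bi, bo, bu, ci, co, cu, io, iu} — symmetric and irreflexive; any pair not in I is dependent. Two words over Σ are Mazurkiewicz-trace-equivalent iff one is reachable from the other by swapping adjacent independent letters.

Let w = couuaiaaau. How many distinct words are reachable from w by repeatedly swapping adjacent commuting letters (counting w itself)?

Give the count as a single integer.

90

piece 0:c — minimal
piece 1:o — minimal
piece 2:u rests on {1:o}
piece 3:u rests on {2:u}
piece 4:a rests on {3:u}
piece 5:i — minimal
piece 6:a rests on {4:a}
piece 7:a rests on {6:a}
piece 8:a rests on {7:a}
piece 9:u rests on {8:a}
minimal pieces: {0:c, 1:o, 5:i}
ways to finish when only these pieces remain (= sum over removing one remaining piece with nothing left below it):
  1 left: {0}→1  {5}→1  {9}→1
  2 left: {0,5}→2  {0,9}→2  {5,9}→2  {8,9}→1
  3 left: {0,5,9}→6  {0,8,9}→3  {5,8,9}→3  {7,8,9}→1
  4 left: {0,5,8,9}→12  {0,7,8,9}→4  {5,7,8,9}→4  {6,7,8,9}→1
  5 left: {0,5,7,8,9}→20  {0,6,7,8,9}→5  {4,6,7,8,9}→1  {5,6,7,8,9}→5
  6 left: {0,4,6,7,8,9}→6  {0,5,6,7,8,9}→30  {3,4,6,7,8,9}→1  {4,5,6,7,8,9}→6
  7 left: {0,3,4,6,7,8,9}→7  {0,4,5,6,7,8,9}→42  {2,3,4,6,7,8,9}→1  {3,4,5,6,7,8,9}→7
  8 left: {0,2,3,4,6,7,8,9}→8  {0,3,4,5,6,7,8,9}→56  {1,2,3,4,6,7,8,9}→1  {2,3,4,5,6,7,8,9}→8
  placing 0:c first → 9 extensions
  placing 1:o first → 72 extensions
  placing 5:i first → 9 extensions
total linear extensions = 90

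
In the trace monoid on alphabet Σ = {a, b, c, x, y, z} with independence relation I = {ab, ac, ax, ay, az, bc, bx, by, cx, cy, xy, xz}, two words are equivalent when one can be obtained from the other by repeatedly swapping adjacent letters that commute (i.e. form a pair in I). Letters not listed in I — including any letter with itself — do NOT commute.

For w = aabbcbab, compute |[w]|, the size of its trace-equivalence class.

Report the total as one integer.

0(a) covers ∅
1(a) covers 0:a
2(b) covers ∅
3(b) covers 2:b
4(c) covers ∅
5(b) covers 3:b
6(a) covers 1:a
7(b) covers 5:b
floor of heap: 0:a, 2:b, 4:c
completions by unplaced set U, small U first (add the entries for U minus each lowest piece of U):
  |U|=1: {4}:1  {6}:1  {7}:1
  |U|=2: {1,6}:1  {4,6}:2  {4,7}:2  {5,7}:1  {6,7}:2
  |U|=3: {0,1,6}:1  {1,4,6}:3  {1,6,7}:3  {3,5,7}:1  {4,5,7}:3  {4,6,7}:6  {5,6,7}:3
  |U|=4: {0,1,4,6}:4  {0,1,6,7}:4  {1,4,6,7}:12  {1,5,6,7}:6  {2,3,5,7}:1  {3,4,5,7}:4  {3,5,6,7}:4  {4,5,6,7}:12
  |U|=5: {0,1,4,6,7}:20  {0,1,5,6,7}:10  {1,3,5,6,7}:10  {1,4,5,6,7}:30  {2,3,4,5,7}:5  {2,3,5,6,7}:5  {3,4,5,6,7}:20
  |U|=6: {0,1,3,5,6,7}:20  {0,1,4,5,6,7}:60  {1,2,3,5,6,7}:15  {1,3,4,5,6,7}:60  {2,3,4,5,6,7}:30
  start at 0(a): 105
  start at 2(b): 140
  start at 4(c): 35
sum over floor = 280

280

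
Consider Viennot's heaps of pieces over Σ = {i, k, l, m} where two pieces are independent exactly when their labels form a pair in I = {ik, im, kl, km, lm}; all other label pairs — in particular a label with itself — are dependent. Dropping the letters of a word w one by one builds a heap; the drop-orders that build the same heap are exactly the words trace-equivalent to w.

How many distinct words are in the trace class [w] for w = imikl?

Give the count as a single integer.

20

#0=i has no predecessor
#1=m has no predecessor
#2=i depends on [0:i]
#3=k has no predecessor
#4=l depends on [2:i]
sources: [0:i, 1:m, 3:k]
N(rest) = Σ N(rest − s) over sources s of rest; N(one piece) = 1:
  size 1 → [1]=1  [3]=1  [4]=1
  size 2 → [1,3]=2  [1,4]=2  [2,4]=1  [3,4]=2
  size 3 → [0,2,4]=1  [1,2,4]=3  [1,3,4]=6  [2,3,4]=3
  first=0(i) contributes 12
  first=1(m) contributes 4
  first=3(k) contributes 4
|[w]| = 20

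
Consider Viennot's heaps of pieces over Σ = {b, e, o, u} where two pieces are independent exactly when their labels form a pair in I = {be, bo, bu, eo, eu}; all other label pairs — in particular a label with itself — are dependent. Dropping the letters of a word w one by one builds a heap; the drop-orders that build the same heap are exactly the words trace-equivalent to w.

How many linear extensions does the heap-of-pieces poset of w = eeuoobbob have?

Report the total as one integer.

1260

piece 0:e — minimal
piece 1:e rests on {0:e}
piece 2:u — minimal
piece 3:o rests on {2:u}
piece 4:o rests on {3:o}
piece 5:b — minimal
piece 6:b rests on {5:b}
piece 7:o rests on {4:o}
piece 8:b rests on {6:b}
minimal pieces: {0:e, 2:u, 5:b}
ways to finish when only these pieces remain (= sum over removing one remaining piece with nothing left below it):
  1 left: {1}→1  {7}→1  {8}→1
  2 left: {0,1}→1  {1,7}→2  {1,8}→2  {4,7}→1  {6,8}→1  {7,8}→2
  3 left: {0,1,7}→3  {0,1,8}→3  {1,4,7}→3  {1,6,8}→3  {1,7,8}→6  {3,4,7}→1  {4,7,8}→3  {5,6,8}→1  {6,7,8}→3
  4 left: {0,1,4,7}→6  {0,1,6,8}→6  {0,1,7,8}→12  {1,3,4,7}→4  {1,4,7,8}→12  {1,5,6,8}→4  {1,6,7,8}→12  {2,3,4,7}→1  {3,4,7,8}→4  {4,6,7,8}→6  {5,6,7,8}→4
  5 left: {0,1,3,4,7}→10  {0,1,4,7,8}→30  {0,1,5,6,8}→10  {0,1,6,7,8}→30  {1,2,3,4,7}→5  {1,3,4,7,8}→20  {1,4,6,7,8}→30  {1,5,6,7,8}→20  {2,3,4,7,8}→5  {3,4,6,7,8}→10  {4,5,6,7,8}→10
  6 left: {0,1,2,3,4,7}→15  {0,1,3,4,7,8}→60  {0,1,4,6,7,8}→90  {0,1,5,6,7,8}→60  {1,2,3,4,7,8}→30  {1,3,4,6,7,8}→60  {1,4,5,6,7,8}→60  {2,3,4,6,7,8}→15  {3,4,5,6,7,8}→20
  7 left: {0,1,2,3,4,7,8}→105  {0,1,3,4,6,7,8}→210  {0,1,4,5,6,7,8}→210  {1,2,3,4,6,7,8}→105  {1,3,4,5,6,7,8}→140  {2,3,4,5,6,7,8}→35
  placing 0:e first → 280 extensions
  placing 2:u first → 560 extensions
  placing 5:b first → 420 extensions
total linear extensions = 1260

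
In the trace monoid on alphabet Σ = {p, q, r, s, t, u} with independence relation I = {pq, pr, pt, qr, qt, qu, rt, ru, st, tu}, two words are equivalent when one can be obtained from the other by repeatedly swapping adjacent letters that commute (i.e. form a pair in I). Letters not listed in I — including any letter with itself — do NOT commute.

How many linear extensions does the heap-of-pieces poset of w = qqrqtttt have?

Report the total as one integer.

280

0(q) covers ∅
1(q) covers 0:q
2(r) covers ∅
3(q) covers 1:q
4(t) covers ∅
5(t) covers 4:t
6(t) covers 5:t
7(t) covers 6:t
floor of heap: 0:q, 2:r, 4:t
completions by unplaced set U, small U first (add the entries for U minus each lowest piece of U):
  |U|=1: {2}:1  {3}:1  {7}:1
  |U|=2: {1,3}:1  {2,3}:2  {2,7}:2  {3,7}:2  {6,7}:1
  |U|=3: {0,1,3}:1  {1,2,3}:3  {1,3,7}:3  {2,3,7}:6  {2,6,7}:3  {3,6,7}:3  {5,6,7}:1
  |U|=4: {0,1,2,3}:4  {0,1,3,7}:4  {1,2,3,7}:12  {1,3,6,7}:6  {2,3,6,7}:12  {2,5,6,7}:4  {3,5,6,7}:4  {4,5,6,7}:1
  |U|=5: {0,1,2,3,7}:20  {0,1,3,6,7}:10  {1,2,3,6,7}:30  {1,3,5,6,7}:10  {2,3,5,6,7}:20  {2,4,5,6,7}:5  {3,4,5,6,7}:5
  |U|=6: {0,1,2,3,6,7}:60  {0,1,3,5,6,7}:20  {1,2,3,5,6,7}:60  {1,3,4,5,6,7}:15  {2,3,4,5,6,7}:30
  start at 0(q): 105
  start at 2(r): 35
  start at 4(t): 140
sum over floor = 280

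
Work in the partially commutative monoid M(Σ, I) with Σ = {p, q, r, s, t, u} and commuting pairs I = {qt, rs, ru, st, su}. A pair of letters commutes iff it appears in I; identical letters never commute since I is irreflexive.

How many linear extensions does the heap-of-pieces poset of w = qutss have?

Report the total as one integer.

6

#0=q has no predecessor
#1=u depends on [0:q]
#2=t depends on [1:u]
#3=s depends on [0:q]
#4=s depends on [3:s]
sources: [0:q]
N(rest) = Σ N(rest − s) over sources s of rest; N(one piece) = 1:
  size 1 → [2]=1  [4]=1
  size 2 → [1,2]=1  [2,4]=2  [3,4]=1
  size 3 → [1,2,4]=3  [2,3,4]=3
  first=0(q) contributes 6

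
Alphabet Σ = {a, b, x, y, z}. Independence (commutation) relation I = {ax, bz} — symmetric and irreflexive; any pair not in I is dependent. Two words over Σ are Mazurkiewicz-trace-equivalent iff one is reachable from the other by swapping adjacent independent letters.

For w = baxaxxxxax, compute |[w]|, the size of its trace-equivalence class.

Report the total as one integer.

84

0(b) covers ∅
1(a) covers 0:b
2(x) covers 0:b
3(a) covers 1:a
4(x) covers 2:x
5(x) covers 4:x
6(x) covers 5:x
7(x) covers 6:x
8(a) covers 3:a
9(x) covers 7:x
floor of heap: 0:b
completions by unplaced set U, small U first (add the entries for U minus each lowest piece of U):
  |U|=1: {8}:1  {9}:1
  |U|=2: {3,8}:1  {7,9}:1  {8,9}:2
  |U|=3: {1,3,8}:1  {3,8,9}:3  {6,7,9}:1  {7,8,9}:3
  |U|=4: {1,3,8,9}:4  {3,7,8,9}:6  {5,6,7,9}:1  {6,7,8,9}:4
  |U|=5: {1,3,7,8,9}:10  {3,6,7,8,9}:10  {4,5,6,7,9}:1  {5,6,7,8,9}:5
  |U|=6: {1,3,6,7,8,9}:20  {2,4,5,6,7,9}:1  {3,5,6,7,8,9}:15  {4,5,6,7,8,9}:6
  |U|=7: {1,3,5,6,7,8,9}:35  {2,4,5,6,7,8,9}:7  {3,4,5,6,7,8,9}:21
  |U|=8: {1,3,4,5,6,7,8,9}:56  {2,3,4,5,6,7,8,9}:28
  start at 0(b): 84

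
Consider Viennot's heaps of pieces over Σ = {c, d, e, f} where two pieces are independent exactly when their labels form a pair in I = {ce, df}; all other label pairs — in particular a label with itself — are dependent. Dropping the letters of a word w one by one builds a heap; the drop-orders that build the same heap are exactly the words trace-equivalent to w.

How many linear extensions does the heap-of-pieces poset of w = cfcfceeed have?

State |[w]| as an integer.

4

#0=c has no predecessor
#1=f depends on [0:c]
#2=c depends on [1:f]
#3=f depends on [2:c]
#4=c depends on [3:f]
#5=e depends on [3:f]
#6=e depends on [5:e]
#7=e depends on [6:e]
#8=d depends on [4:c, 7:e]
sources: [0:c]
N(rest) = Σ N(rest − s) over sources s of rest; N(one piece) = 1:
  size 1 → [8]=1
  size 2 → [4,8]=1  [7,8]=1
  size 3 → [4,7,8]=2  [6,7,8]=1
  size 4 → [4,6,7,8]=3  [5,6,7,8]=1
  size 5 → [4,5,6,7,8]=4
  size 6 → [3,4,5,6,7,8]=4
  size 7 → [2,3,4,5,6,7,8]=4
  first=0(c) contributes 4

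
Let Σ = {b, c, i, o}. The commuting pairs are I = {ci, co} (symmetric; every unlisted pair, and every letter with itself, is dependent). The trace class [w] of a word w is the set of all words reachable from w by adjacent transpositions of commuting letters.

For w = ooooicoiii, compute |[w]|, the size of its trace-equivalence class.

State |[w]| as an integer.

0(o) covers ∅
1(o) covers 0:o
2(o) covers 1:o
3(o) covers 2:o
4(i) covers 3:o
5(c) covers ∅
6(o) covers 4:i
7(i) covers 6:o
8(i) covers 7:i
9(i) covers 8:i
floor of heap: 0:o, 5:c
completions by unplaced set U, small U first (add the entries for U minus each lowest piece of U):
  |U|=1: {5}:1  {9}:1
  |U|=2: {5,9}:2  {8,9}:1
  |U|=3: {5,8,9}:3  {7,8,9}:1
  |U|=4: {5,7,8,9}:4  {6,7,8,9}:1
  |U|=5: {4,6,7,8,9}:1  {5,6,7,8,9}:5
  |U|=6: {3,4,6,7,8,9}:1  {4,5,6,7,8,9}:6
  |U|=7: {2,3,4,6,7,8,9}:1  {3,4,5,6,7,8,9}:7
  |U|=8: {1,2,3,4,6,7,8,9}:1  {2,3,4,5,6,7,8,9}:8
  start at 0(o): 9
  start at 5(c): 1
sum over floor = 10

10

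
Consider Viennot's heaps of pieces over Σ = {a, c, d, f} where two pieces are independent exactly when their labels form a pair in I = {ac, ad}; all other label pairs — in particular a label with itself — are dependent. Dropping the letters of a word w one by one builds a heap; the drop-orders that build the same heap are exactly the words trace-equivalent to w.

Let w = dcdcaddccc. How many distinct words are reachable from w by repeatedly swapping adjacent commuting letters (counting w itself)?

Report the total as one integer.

10

drop 0:d onto floor
drop 1:c onto {0:d}
drop 2:d onto {1:c}
drop 3:c onto {2:d}
drop 4:a onto floor
drop 5:d onto {3:c}
drop 6:d onto {5:d}
drop 7:c onto {6:d}
drop 8:c onto {7:c}
drop 9:c onto {8:c}
ground layer = {0:d, 4:a}
drop-orders for the pieces not yet dropped (sum over which currently-grounded one goes next):
  1 to go: {4} 1  {9} 1
  2 to go: {4,9} 2  {8,9} 1
  3 to go: {4,8,9} 3  {7,8,9} 1
  4 to go: {4,7,8,9} 4  {6,7,8,9} 1
  5 to go: {4,6,7,8,9} 5  {5,6,7,8,9} 1
  6 to go: {3,5,6,7,8,9} 1  {4,5,6,7,8,9} 6
  7 to go: {2,3,5,6,7,8,9} 1  {3,4,5,6,7,8,9} 7
  8 to go: {1,2,3,5,6,7,8,9} 1  {2,3,4,5,6,7,8,9} 8
  if 0:d drops first: 9 orders
  if 4:a drops first: 1 orders
heap linearizations: 10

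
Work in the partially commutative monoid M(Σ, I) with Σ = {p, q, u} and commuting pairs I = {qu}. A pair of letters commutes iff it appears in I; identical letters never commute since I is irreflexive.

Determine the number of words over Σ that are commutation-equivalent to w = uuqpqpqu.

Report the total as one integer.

0(u) covers ∅
1(u) covers 0:u
2(q) covers ∅
3(p) covers 1:u, 2:q
4(q) covers 3:p
5(p) covers 4:q
6(q) covers 5:p
7(u) covers 5:p
floor of heap: 0:u, 2:q
completions by unplaced set U, small U first (add the entries for U minus each lowest piece of U):
  |U|=1: {6}:1  {7}:1
  |U|=2: {6,7}:2
  |U|=3: {5,6,7}:2
  |U|=4: {4,5,6,7}:2
  |U|=5: {3,4,5,6,7}:2
  |U|=6: {1,3,4,5,6,7}:2  {2,3,4,5,6,7}:2
  start at 0(u): 4
  start at 2(q): 2
sum over floor = 6

6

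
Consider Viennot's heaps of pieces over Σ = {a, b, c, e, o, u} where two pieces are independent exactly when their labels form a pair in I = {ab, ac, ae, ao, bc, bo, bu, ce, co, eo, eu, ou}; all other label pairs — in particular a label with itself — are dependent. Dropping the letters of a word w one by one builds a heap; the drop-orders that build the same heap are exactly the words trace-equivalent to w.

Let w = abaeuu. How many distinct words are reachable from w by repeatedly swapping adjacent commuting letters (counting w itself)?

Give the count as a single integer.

#0=a has no predecessor
#1=b has no predecessor
#2=a depends on [0:a]
#3=e depends on [1:b]
#4=u depends on [2:a]
#5=u depends on [4:u]
sources: [0:a, 1:b]
N(rest) = Σ N(rest − s) over sources s of rest; N(one piece) = 1:
  size 1 → [3]=1  [5]=1
  size 2 → [1,3]=1  [3,5]=2  [4,5]=1
  size 3 → [1,3,5]=3  [2,4,5]=1  [3,4,5]=3
  size 4 → [0,2,4,5]=1  [1,3,4,5]=6  [2,3,4,5]=4
  first=0(a) contributes 10
  first=1(b) contributes 5
|[w]| = 15

15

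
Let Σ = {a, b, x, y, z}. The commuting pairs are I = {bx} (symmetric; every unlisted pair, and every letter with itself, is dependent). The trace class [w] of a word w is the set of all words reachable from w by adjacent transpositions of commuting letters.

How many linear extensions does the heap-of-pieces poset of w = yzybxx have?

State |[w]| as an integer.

3

drop 0:y onto floor
drop 1:z onto {0:y}
drop 2:y onto {1:z}
drop 3:b onto {2:y}
drop 4:x onto {2:y}
drop 5:x onto {4:x}
ground layer = {0:y}
drop-orders for the pieces not yet dropped (sum over which currently-grounded one goes next):
  1 to go: {3} 1  {5} 1
  2 to go: {3,5} 2  {4,5} 1
  3 to go: {3,4,5} 3
  4 to go: {2,3,4,5} 3
  if 0:y drops first: 3 orders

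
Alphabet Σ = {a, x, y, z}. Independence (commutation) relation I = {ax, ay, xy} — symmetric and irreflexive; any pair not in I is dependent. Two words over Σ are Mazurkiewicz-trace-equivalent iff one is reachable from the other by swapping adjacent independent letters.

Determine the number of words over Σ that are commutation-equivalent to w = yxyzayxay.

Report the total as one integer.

#0=y has no predecessor
#1=x has no predecessor
#2=y depends on [0:y]
#3=z depends on [1:x, 2:y]
#4=a depends on [3:z]
#5=y depends on [3:z]
#6=x depends on [3:z]
#7=a depends on [4:a]
#8=y depends on [5:y]
sources: [0:y, 1:x]
N(rest) = Σ N(rest − s) over sources s of rest; N(one piece) = 1:
  size 1 → [6]=1  [7]=1  [8]=1
  size 2 → [4,7]=1  [5,8]=1  [6,7]=2  [6,8]=2  [7,8]=2
  size 3 → [4,6,7]=3  [4,7,8]=3  [5,6,8]=3  [5,7,8]=3  [6,7,8]=6
  size 4 → [4,5,7,8]=6  [4,6,7,8]=12  [5,6,7,8]=12
  size 5 → [4,5,6,7,8]=30
  size 6 → [3,4,5,6,7,8]=30
  size 7 → [1,3,4,5,6,7,8]=30  [2,3,4,5,6,7,8]=30
  first=0(y) contributes 60
  first=1(x) contributes 30
|[w]| = 90

90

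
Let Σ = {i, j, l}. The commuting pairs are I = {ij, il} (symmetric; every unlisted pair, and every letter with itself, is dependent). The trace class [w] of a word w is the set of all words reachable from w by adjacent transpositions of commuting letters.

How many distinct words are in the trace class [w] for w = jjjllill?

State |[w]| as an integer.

0(j) covers ∅
1(j) covers 0:j
2(j) covers 1:j
3(l) covers 2:j
4(l) covers 3:l
5(i) covers ∅
6(l) covers 4:l
7(l) covers 6:l
floor of heap: 0:j, 5:i
completions by unplaced set U, small U first (add the entries for U minus each lowest piece of U):
  |U|=1: {5}:1  {7}:1
  |U|=2: {5,7}:2  {6,7}:1
  |U|=3: {4,6,7}:1  {5,6,7}:3
  |U|=4: {3,4,6,7}:1  {4,5,6,7}:4
  |U|=5: {2,3,4,6,7}:1  {3,4,5,6,7}:5
  |U|=6: {1,2,3,4,6,7}:1  {2,3,4,5,6,7}:6
  start at 0(j): 7
  start at 5(i): 1
sum over floor = 8

8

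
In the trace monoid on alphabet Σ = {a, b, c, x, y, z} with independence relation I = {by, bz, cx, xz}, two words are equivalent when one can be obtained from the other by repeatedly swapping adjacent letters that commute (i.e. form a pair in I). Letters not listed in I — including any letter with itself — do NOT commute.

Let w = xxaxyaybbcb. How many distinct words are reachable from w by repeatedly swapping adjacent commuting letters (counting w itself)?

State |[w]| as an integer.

#0=x has no predecessor
#1=x depends on [0:x]
#2=a depends on [1:x]
#3=x depends on [2:a]
#4=y depends on [3:x]
#5=a depends on [4:y]
#6=y depends on [5:a]
#7=b depends on [5:a]
#8=b depends on [7:b]
#9=c depends on [6:y, 8:b]
#10=b depends on [9:c]
sources: [0:x]
N(rest) = Σ N(rest − s) over sources s of rest; N(one piece) = 1:
  size 1 → [10]=1
  size 2 → [9,10]=1
  size 3 → [6,9,10]=1  [8,9,10]=1
  size 4 → [6,8,9,10]=2  [7,8,9,10]=1
  size 5 → [6,7,8,9,10]=3
  size 6 → [5,6,7,8,9,10]=3
  size 7 → [4,5,6,7,8,9,10]=3
  size 8 → [3,4,5,6,7,8,9,10]=3
  size 9 → [2,3,4,5,6,7,8,9,10]=3
  first=0(x) contributes 3

3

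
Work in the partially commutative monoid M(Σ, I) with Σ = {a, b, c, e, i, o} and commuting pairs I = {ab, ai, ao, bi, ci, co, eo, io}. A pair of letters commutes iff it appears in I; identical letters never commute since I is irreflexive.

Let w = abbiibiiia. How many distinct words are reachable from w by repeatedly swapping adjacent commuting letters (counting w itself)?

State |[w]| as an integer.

drop 0:a onto floor
drop 1:b onto floor
drop 2:b onto {1:b}
drop 3:i onto floor
drop 4:i onto {3:i}
drop 5:b onto {2:b}
drop 6:i onto {4:i}
drop 7:i onto {6:i}
drop 8:i onto {7:i}
drop 9:a onto {0:a}
ground layer = {0:a, 1:b, 3:i}
drop-orders for the pieces not yet dropped (sum over which currently-grounded one goes next):
  1 to go: {5} 1  {8} 1  {9} 1
  2 to go: {0,9} 1  {2,5} 1  {5,8} 2  {5,9} 2  {7,8} 1  {8,9} 2
  3 to go: {0,5,9} 3  {0,8,9} 3  {1,2,5} 1  {2,5,8} 3  {2,5,9} 3  {5,7,8} 3  {5,8,9} 6  {6,7,8} 1  {7,8,9} 3
  4 to go: {0,2,5,9} 6  {0,5,8,9} 12  {0,7,8,9} 6  {1,2,5,8} 4  {1,2,5,9} 4  {2,5,7,8} 6  {2,5,8,9} 12  {4,6,7,8} 1  {5,6,7,8} 4  {5,7,8,9} 12  {6,7,8,9} 4
  5 to go: {0,1,2,5,9} 10  {0,2,5,8,9} 30  {0,5,7,8,9} 30  {0,6,7,8,9} 10  {1,2,5,7,8} 10  {1,2,5,8,9} 20  {2,5,6,7,8} 10  {2,5,7,8,9} 30  {3,4,6,7,8} 1  {4,5,6,7,8} 5  {4,6,7,8,9} 5  {5,6,7,8,9} 20
  6 to go: {0,1,2,5,8,9} 60  {0,2,5,7,8,9} 90  {0,4,6,7,8,9} 15  {0,5,6,7,8,9} 60  {1,2,5,6,7,8} 20  {1,2,5,7,8,9} 60  {2,4,5,6,7,8} 15  {2,5,6,7,8,9} 60  {3,4,5,6,7,8} 6  {3,4,6,7,8,9} 6  {4,5,6,7,8,9} 30
  7 to go: {0,1,2,5,7,8,9} 210  {0,2,5,6,7,8,9} 210  {0,3,4,6,7,8,9} 21  {0,4,5,6,7,8,9} 105  {1,2,4,5,6,7,8} 35  {1,2,5,6,7,8,9} 140  {2,3,4,5,6,7,8} 21  {2,4,5,6,7,8,9} 105  {3,4,5,6,7,8,9} 42
  8 to go: {0,1,2,5,6,7,8,9} 560  {0,2,4,5,6,7,8,9} 420  {0,3,4,5,6,7,8,9} 168  {1,2,3,4,5,6,7,8} 56  {1,2,4,5,6,7,8,9} 280  {2,3,4,5,6,7,8,9} 168
  if 0:a drops first: 504 orders
  if 1:b drops first: 756 orders
  if 3:i drops first: 1260 orders
heap linearizations: 2520

2520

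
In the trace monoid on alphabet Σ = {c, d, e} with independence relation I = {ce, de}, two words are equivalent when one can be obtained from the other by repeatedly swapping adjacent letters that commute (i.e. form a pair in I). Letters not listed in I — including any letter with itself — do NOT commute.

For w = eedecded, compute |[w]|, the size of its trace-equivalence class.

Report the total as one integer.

drop 0:e onto floor
drop 1:e onto {0:e}
drop 2:d onto floor
drop 3:e onto {1:e}
drop 4:c onto {2:d}
drop 5:d onto {4:c}
drop 6:e onto {3:e}
drop 7:d onto {5:d}
ground layer = {0:e, 2:d}
drop-orders for the pieces not yet dropped (sum over which currently-grounded one goes next):
  1 to go: {6} 1  {7} 1
  2 to go: {3,6} 1  {5,7} 1  {6,7} 2
  3 to go: {1,3,6} 1  {3,6,7} 3  {4,5,7} 1  {5,6,7} 3
  4 to go: {0,1,3,6} 1  {1,3,6,7} 4  {2,4,5,7} 1  {3,5,6,7} 6  {4,5,6,7} 4
  5 to go: {0,1,3,6,7} 5  {1,3,5,6,7} 10  {2,4,5,6,7} 5  {3,4,5,6,7} 10
  6 to go: {0,1,3,5,6,7} 15  {1,3,4,5,6,7} 20  {2,3,4,5,6,7} 15
  if 0:e drops first: 35 orders
  if 2:d drops first: 35 orders
heap linearizations: 70

70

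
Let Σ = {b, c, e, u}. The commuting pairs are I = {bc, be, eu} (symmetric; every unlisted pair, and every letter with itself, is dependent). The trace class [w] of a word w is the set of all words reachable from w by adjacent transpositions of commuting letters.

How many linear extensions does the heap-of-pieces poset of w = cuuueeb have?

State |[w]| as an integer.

15

#0=c has no predecessor
#1=u depends on [0:c]
#2=u depends on [1:u]
#3=u depends on [2:u]
#4=e depends on [0:c]
#5=e depends on [4:e]
#6=b depends on [3:u]
sources: [0:c]
N(rest) = Σ N(rest − s) over sources s of rest; N(one piece) = 1:
  size 1 → [5]=1  [6]=1
  size 2 → [3,6]=1  [4,5]=1  [5,6]=2
  size 3 → [2,3,6]=1  [3,5,6]=3  [4,5,6]=3
  size 4 → [1,2,3,6]=1  [2,3,5,6]=4  [3,4,5,6]=6
  size 5 → [1,2,3,5,6]=5  [2,3,4,5,6]=10
  first=0(c) contributes 15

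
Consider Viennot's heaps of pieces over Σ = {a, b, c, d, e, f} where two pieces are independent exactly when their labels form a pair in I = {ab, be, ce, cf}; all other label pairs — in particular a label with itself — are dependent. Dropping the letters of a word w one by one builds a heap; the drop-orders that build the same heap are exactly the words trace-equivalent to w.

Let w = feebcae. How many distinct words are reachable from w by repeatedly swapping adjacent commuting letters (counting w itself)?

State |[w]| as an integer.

6

0(f) covers ∅
1(e) covers 0:f
2(e) covers 1:e
3(b) covers 0:f
4(c) covers 3:b
5(a) covers 2:e, 4:c
6(e) covers 5:a
floor of heap: 0:f
completions by unplaced set U, small U first (add the entries for U minus each lowest piece of U):
  |U|=1: {6}:1
  |U|=2: {5,6}:1
  |U|=3: {2,5,6}:1  {4,5,6}:1
  |U|=4: {1,2,5,6}:1  {2,4,5,6}:2  {3,4,5,6}:1
  |U|=5: {1,2,4,5,6}:3  {2,3,4,5,6}:3
  start at 0(f): 6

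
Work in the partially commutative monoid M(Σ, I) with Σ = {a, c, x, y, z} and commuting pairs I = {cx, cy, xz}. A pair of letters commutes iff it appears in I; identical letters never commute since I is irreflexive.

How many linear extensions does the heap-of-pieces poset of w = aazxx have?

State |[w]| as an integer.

0(a) covers ∅
1(a) covers 0:a
2(z) covers 1:a
3(x) covers 1:a
4(x) covers 3:x
floor of heap: 0:a
completions by unplaced set U, small U first (add the entries for U minus each lowest piece of U):
  |U|=1: {2}:1  {4}:1
  |U|=2: {2,4}:2  {3,4}:1
  |U|=3: {2,3,4}:3
  start at 0(a): 3

3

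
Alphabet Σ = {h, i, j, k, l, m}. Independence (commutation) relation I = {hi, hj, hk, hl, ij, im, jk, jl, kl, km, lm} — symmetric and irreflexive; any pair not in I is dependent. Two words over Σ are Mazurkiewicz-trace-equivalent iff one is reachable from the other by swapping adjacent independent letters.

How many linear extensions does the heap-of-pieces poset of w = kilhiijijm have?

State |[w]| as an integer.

#0=k has no predecessor
#1=i depends on [0:k]
#2=l depends on [1:i]
#3=h has no predecessor
#4=i depends on [2:l]
#5=i depends on [4:i]
#6=j has no predecessor
#7=i depends on [5:i]
#8=j depends on [6:j]
#9=m depends on [3:h, 8:j]
sources: [0:k, 3:h, 6:j]
N(rest) = Σ N(rest − s) over sources s of rest; N(one piece) = 1:
  size 1 → [7]=1  [9]=1
  size 2 → [3,9]=1  [5,7]=1  [7,9]=2  [8,9]=1
  size 3 → [3,7,9]=3  [3,8,9]=2  [4,5,7]=1  [5,7,9]=3  [6,8,9]=1  [7,8,9]=3
  size 4 → [2,4,5,7]=1  [3,5,7,9]=6  [3,6,8,9]=3  [3,7,8,9]=8  [4,5,7,9]=4  [5,7,8,9]=6  [6,7,8,9]=4
  size 5 → [1,2,4,5,7]=1  [2,4,5,7,9]=5  [3,4,5,7,9]=10  [3,5,7,8,9]=20  [3,6,7,8,9]=15  [4,5,7,8,9]=10  [5,6,7,8,9]=10
  size 6 → [0,1,2,4,5,7]=1  [1,2,4,5,7,9]=6  [2,3,4,5,7,9]=15  [2,4,5,7,8,9]=15  [3,4,5,7,8,9]=40  [3,5,6,7,8,9]=45  [4,5,6,7,8,9]=20
  size 7 → [0,1,2,4,5,7,9]=7  [1,2,3,4,5,7,9]=21  [1,2,4,5,7,8,9]=21  [2,3,4,5,7,8,9]=70  [2,4,5,6,7,8,9]=35  [3,4,5,6,7,8,9]=105
  size 8 → [0,1,2,3,4,5,7,9]=28  [0,1,2,4,5,7,8,9]=28  [1,2,3,4,5,7,8,9]=112  [1,2,4,5,6,7,8,9]=56  [2,3,4,5,6,7,8,9]=210
  first=0(k) contributes 378
  first=3(h) contributes 84
  first=6(j) contributes 168
|[w]| = 630

630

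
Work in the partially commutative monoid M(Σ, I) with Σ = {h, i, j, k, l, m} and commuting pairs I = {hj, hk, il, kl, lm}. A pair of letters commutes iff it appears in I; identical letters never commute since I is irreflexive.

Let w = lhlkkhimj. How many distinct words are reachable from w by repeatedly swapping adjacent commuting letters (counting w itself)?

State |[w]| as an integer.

15

drop 0:l onto floor
drop 1:h onto {0:l}
drop 2:l onto {1:h}
drop 3:k onto floor
drop 4:k onto {3:k}
drop 5:h onto {2:l}
drop 6:i onto {4:k, 5:h}
drop 7:m onto {6:i}
drop 8:j onto {7:m}
ground layer = {0:l, 3:k}
drop-orders for the pieces not yet dropped (sum over which currently-grounded one goes next):
  1 to go: {8} 1
  2 to go: {7,8} 1
  3 to go: {6,7,8} 1
  4 to go: {4,6,7,8} 1  {5,6,7,8} 1
  5 to go: {2,5,6,7,8} 1  {3,4,6,7,8} 1  {4,5,6,7,8} 2
  6 to go: {1,2,5,6,7,8} 1  {2,4,5,6,7,8} 3  {3,4,5,6,7,8} 3
  7 to go: {0,1,2,5,6,7,8} 1  {1,2,4,5,6,7,8} 4  {2,3,4,5,6,7,8} 6
  if 0:l drops first: 10 orders
  if 3:k drops first: 5 orders
heap linearizations: 15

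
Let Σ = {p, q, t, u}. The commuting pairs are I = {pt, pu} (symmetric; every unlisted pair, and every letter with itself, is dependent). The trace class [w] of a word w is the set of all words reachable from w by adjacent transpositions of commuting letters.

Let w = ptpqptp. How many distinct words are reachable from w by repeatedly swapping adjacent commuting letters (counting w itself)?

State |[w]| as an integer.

9

#0=p has no predecessor
#1=t has no predecessor
#2=p depends on [0:p]
#3=q depends on [1:t, 2:p]
#4=p depends on [3:q]
#5=t depends on [3:q]
#6=p depends on [4:p]
sources: [0:p, 1:t]
N(rest) = Σ N(rest − s) over sources s of rest; N(one piece) = 1:
  size 1 → [5]=1  [6]=1
  size 2 → [4,6]=1  [5,6]=2
  size 3 → [4,5,6]=3
  size 4 → [3,4,5,6]=3
  size 5 → [1,3,4,5,6]=3  [2,3,4,5,6]=3
  first=0(p) contributes 6
  first=1(t) contributes 3
|[w]| = 9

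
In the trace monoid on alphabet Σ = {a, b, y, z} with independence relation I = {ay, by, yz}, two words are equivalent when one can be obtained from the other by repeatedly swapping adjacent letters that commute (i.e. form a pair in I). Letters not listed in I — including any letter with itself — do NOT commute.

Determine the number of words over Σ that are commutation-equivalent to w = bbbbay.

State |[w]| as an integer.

6

drop 0:b onto floor
drop 1:b onto {0:b}
drop 2:b onto {1:b}
drop 3:b onto {2:b}
drop 4:a onto {3:b}
drop 5:y onto floor
ground layer = {0:b, 5:y}
drop-orders for the pieces not yet dropped (sum over which currently-grounded one goes next):
  1 to go: {4} 1  {5} 1
  2 to go: {3,4} 1  {4,5} 2
  3 to go: {2,3,4} 1  {3,4,5} 3
  4 to go: {1,2,3,4} 1  {2,3,4,5} 4
  if 0:b drops first: 5 orders
  if 5:y drops first: 1 orders
heap linearizations: 6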